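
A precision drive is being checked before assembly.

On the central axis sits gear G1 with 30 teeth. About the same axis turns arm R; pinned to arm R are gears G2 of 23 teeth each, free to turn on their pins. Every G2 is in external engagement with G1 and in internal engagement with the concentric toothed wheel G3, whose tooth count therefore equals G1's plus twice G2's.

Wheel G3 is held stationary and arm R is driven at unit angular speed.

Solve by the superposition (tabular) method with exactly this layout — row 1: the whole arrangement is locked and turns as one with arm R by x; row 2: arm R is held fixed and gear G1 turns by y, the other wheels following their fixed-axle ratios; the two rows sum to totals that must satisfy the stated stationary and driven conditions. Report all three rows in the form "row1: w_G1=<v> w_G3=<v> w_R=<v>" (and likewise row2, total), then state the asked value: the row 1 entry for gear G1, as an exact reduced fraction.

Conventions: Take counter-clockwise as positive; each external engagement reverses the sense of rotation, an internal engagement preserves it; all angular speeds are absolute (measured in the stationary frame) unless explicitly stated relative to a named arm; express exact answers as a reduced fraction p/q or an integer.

row1: w_G1=1 w_G3=1 w_R=1
row2: w_G1=38/15 w_G3=-1 w_R=0
total: w_G1=53/15 w_G3=0 w_R=1
asked value: 1

class = planetary set [G3 = 30+2·23 = 76; Willis about the carrier]
row 1: whole set turns with the arm by x
row 2: sun turns y, ring = −(30/76)·y, arm 0
boundary: total ω_ring = x − (30/76)·y = 0 and total ω_arm = x = 1  ⇒  y = 38/15, x = 1
row 2 ring = −(30/76)·38/15 = -1
totals (row 1 + row 2): sun 1 + 38/15 = 53/15, ring 1 + (-1) = 0, arm 1 + 0 = 1
asked cell (row1, sun) = 1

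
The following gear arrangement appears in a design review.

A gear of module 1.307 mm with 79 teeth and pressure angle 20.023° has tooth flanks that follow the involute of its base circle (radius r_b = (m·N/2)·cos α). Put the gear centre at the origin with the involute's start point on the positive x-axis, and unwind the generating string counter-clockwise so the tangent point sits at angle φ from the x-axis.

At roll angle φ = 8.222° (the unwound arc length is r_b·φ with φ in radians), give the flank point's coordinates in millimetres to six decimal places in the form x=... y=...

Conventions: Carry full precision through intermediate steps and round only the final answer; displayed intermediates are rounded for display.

x=49.002811 y=0.047681

class = single-mesh tooth geometry [base-circle involute, m = 1.307, 79T]
pitch radius r_p = m·N/2 = 1.307·79/2 = 51.626500
base radius r_b = r_p·cos α = 51.626500·cos 20.023° = 48.505949
roll angle φ = 8.222° = 0.14350097 rad
x = r_b·(cos φ + φ·sin φ) = 49.002811
y = r_b·(sin φ − φ·cos φ) = 0.047681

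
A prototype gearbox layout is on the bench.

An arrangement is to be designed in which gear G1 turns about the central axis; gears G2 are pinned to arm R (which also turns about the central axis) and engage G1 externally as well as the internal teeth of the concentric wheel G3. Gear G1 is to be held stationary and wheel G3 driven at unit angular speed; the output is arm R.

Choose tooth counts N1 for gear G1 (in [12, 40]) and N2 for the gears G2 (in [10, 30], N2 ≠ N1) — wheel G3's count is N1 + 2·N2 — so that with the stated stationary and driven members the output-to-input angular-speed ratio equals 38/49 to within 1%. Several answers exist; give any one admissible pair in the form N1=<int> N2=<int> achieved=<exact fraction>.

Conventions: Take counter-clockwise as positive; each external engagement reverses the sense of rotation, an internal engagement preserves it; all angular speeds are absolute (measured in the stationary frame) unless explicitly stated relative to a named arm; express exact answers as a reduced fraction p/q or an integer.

planetary set to be sized for 38/49 (Willis relation)
Willis with ω_sun = 0: ω_arm/ω_ring = N3/(N1+N3); set equal to 38/49  ⇒  N3/N1 = (38/49)/(1 − 38/49) = 38/11
N3 = N1 + 2·N2  ⇒  N2/N1 = (N3/N1 − 1)/2 = (38/11 − 1)/2 = 27/22
smallest multiple with N1 ≥ 12 and N2 ≥ 10: k = 1  ⇒  N1 = 1·22 = 22, N2 = 1·27 = 27 (N1 ≤ 40, N2 ≤ 30, N2 ≠ N1 ✓), N3 = 22 + 2·27 = 76
check: N3/(N1+N3) with N1 = 22, N3 = 76 gives 38/49; |achieved − target| = 0 ≤ 19/2450 ✓

N1=22 N2=27 achieved=38/49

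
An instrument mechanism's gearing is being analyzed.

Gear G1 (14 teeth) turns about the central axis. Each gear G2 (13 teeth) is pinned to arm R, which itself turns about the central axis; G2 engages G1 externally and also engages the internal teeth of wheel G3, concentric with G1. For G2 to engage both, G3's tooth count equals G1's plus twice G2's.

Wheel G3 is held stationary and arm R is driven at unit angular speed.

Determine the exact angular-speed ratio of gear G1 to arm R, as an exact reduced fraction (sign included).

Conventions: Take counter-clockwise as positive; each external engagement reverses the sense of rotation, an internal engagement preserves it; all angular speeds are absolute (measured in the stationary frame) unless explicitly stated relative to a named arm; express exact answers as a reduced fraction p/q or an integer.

topology: planetary set — G1 14T / G2 13T / G3 40T, arm = carrier (Willis)
ring teeth: 14 + 2·13 = 40
14(ω_sun−ω_arm) = −40(ω_ring−ω_arm),  ω_ring = 0, ω_arm = 1
ω_sun = 1 − (40/14)(0−1) = 27/7
ω_out/ω_in = 27/7

27/7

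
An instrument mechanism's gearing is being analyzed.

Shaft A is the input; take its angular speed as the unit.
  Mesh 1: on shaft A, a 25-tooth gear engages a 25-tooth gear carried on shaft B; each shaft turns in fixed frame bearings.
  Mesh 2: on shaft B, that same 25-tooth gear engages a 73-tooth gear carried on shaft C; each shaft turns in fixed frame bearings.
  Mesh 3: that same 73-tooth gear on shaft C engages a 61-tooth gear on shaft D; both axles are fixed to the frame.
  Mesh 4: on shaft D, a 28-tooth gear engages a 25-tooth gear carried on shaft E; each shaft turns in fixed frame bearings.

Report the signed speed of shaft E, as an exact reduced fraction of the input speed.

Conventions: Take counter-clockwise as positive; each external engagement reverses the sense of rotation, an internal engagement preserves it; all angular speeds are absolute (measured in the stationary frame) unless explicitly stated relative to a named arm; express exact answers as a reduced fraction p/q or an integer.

4-mesh fixed-axis compound train (all bearings frame-fixed)
mesh 1 [25T→25T]: |ω|/ω_in = 1×25/25 = 1, sense flips to −
mesh 2 [25T→73T]: |ω|/ω_in = 1×25/73 = 25/73, sense flips to +
mesh 3 [73T→61T]: |ω|/ω_in = (25/73)×73/61 = 25/61, sense flips to −
mesh 4 [28T→25T]: |ω|/ω_in = (25/61)×28/25 = 28/61, sense flips to +
signed output speed (× input speed) = 28/61

28/61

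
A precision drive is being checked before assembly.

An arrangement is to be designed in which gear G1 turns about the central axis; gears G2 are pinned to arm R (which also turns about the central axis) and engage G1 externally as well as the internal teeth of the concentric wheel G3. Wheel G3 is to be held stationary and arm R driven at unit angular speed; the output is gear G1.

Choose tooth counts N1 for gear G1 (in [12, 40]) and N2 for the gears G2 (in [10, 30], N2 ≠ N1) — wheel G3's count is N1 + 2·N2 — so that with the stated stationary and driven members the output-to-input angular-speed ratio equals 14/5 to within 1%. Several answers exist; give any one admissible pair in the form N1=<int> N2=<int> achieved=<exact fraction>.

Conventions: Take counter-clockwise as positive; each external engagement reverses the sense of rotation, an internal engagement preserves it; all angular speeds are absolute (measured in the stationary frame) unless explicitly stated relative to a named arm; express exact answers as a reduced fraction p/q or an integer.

N1=25 N2=10 achieved=14/5

design class (target 14/5): planetary set
Willis with ω_ring = 0: ω_sun/ω_arm = (N1+N3)/N1; set equal to 14/5  ⇒  N3/N1 = 14/5 − 1 = 9/5
N3 = N1 + 2·N2  ⇒  N2/N1 = (N3/N1 − 1)/2 = (9/5 − 1)/2 = 2/5
smallest multiple with N1 ≥ 12 and N2 ≥ 10: k = 5  ⇒  N1 = 5·5 = 25, N2 = 5·2 = 10 (N1 ≤ 40, N2 ≤ 30, N2 ≠ N1 ✓), N3 = 25 + 2·10 = 45
check: (N1+N3)/N1 with N1 = 25, N3 = 45 gives 14/5; |achieved − target| = 0 ≤ 7/250 ✓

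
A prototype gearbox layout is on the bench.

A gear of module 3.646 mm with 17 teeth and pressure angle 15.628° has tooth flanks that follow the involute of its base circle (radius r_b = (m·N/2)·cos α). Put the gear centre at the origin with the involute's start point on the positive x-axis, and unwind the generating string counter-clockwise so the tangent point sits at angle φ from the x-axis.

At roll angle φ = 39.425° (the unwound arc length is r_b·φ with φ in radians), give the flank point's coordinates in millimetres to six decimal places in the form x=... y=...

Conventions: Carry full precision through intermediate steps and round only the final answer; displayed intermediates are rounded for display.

x=36.096215 y=3.090281

class = single-mesh tooth geometry [base-circle involute, m = 3.646, 17T]
pitch radius r_p = m·N/2 = 3.646·17/2 = 30.991000
base radius r_b = r_p·cos α = 30.991000·cos 15.628° = 29.845295
roll angle φ = 39.425° = 0.68809606 rad
x = r_b·(cos φ + φ·sin φ) = 36.096215
y = r_b·(sin φ − φ·cos φ) = 3.090281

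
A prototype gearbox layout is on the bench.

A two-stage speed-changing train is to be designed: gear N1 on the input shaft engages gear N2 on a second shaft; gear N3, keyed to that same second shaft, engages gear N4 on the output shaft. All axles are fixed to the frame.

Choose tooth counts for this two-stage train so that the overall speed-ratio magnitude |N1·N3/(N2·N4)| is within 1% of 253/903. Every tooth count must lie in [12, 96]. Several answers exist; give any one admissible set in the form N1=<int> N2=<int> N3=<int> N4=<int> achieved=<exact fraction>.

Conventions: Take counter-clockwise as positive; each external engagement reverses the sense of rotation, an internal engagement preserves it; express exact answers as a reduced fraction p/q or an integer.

design class (target 253/903): fixed-axis compound train
target = 253/903 in lowest terms: an exact hit needs N1·N3 = k·253 and N2·N4 = k·903 for one integer k, every count in [12, 96]; additionally prefer no 1:1 stage (N1 ≠ N2, N3 ≠ N4)
k = 1: no 1:1-free in-range split of k·253 and k·903 into factor pairs; take k = 2
k = 2: N1·N3 = 506 = 22·23, N2·N4 = 1806 = 21·86
achieved = 22·23/(21·86) = 253/903; |achieved − target| = 0 ≤ 253/90300 ✓

N1=22 N2=21 N3=23 N4=86 achieved=253/903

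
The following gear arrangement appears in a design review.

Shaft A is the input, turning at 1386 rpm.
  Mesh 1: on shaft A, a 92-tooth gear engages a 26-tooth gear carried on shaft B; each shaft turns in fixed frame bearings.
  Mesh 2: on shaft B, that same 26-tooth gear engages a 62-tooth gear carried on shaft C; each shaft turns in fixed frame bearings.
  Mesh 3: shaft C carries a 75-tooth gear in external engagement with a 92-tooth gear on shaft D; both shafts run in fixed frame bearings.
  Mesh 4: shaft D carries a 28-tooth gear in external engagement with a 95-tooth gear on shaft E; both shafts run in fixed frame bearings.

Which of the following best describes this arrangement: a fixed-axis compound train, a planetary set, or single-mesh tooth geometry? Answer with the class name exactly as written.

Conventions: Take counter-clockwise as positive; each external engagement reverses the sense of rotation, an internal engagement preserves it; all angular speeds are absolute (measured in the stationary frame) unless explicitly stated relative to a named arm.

fixed-axis compound train

topology: fixed-axis compound train — 4 meshes, A→E
classification: fixed-axis compound train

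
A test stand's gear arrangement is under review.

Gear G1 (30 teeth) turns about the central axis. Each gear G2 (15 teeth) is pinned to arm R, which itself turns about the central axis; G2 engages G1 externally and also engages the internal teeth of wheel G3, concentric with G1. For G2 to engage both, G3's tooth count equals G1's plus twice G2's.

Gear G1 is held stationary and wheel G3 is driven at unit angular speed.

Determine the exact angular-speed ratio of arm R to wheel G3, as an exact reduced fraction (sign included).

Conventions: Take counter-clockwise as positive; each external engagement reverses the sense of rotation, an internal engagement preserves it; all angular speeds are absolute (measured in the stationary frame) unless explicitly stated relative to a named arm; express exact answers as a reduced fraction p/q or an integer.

planetary set (30T centre, 15T on arm, 60T internal) — Willis relation
ring teeth: 30 + 2·15 = 60
30(ω_sun−ω_arm) = −60(ω_ring−ω_arm),  ω_sun = 0, ω_ring = 1
30(0−ω_arm) = −60(1−ω_arm)  ⇒  90·ω_arm = 60  ⇒  ω_arm = 2/3
ω_out/ω_in = 2/3

2/3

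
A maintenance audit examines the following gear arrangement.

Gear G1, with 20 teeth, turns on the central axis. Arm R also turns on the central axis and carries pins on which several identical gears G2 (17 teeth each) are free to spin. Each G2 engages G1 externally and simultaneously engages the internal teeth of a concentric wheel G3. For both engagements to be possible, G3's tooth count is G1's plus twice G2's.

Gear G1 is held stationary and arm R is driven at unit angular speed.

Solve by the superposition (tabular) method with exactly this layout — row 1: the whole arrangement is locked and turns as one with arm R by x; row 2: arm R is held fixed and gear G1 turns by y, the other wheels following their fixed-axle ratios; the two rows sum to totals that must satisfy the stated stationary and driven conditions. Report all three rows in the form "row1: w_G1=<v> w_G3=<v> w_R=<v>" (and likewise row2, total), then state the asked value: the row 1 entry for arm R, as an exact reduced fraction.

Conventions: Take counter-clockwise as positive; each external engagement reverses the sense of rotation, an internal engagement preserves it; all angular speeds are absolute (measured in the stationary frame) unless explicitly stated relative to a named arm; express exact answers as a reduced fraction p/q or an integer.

topology: planetary set — G1 20T / G2 17T / G3 54T, arm = carrier (Willis)
row 1 (train locked, turned with arm): all members turn x
row 2 — arm fixed, fixed-axis ratios: sun y, ring −(20/54)·y, arm 0
boundary: total ω_sun = x + y = 0 and total ω_arm = x = 1  ⇒  y = -1, x = 1
row 2 ring = −(20/54)·(-1) = 10/27
totals (row 1 + row 2): sun 1 + (-1) = 0, ring 1 + 10/27 = 37/27, arm 1 + 0 = 1
asked cell (row1, arm) = 1

row1: w_G1=1 w_G3=1 w_R=1
row2: w_G1=-1 w_G3=10/27 w_R=0
total: w_G1=0 w_G3=37/27 w_R=1
asked value: 1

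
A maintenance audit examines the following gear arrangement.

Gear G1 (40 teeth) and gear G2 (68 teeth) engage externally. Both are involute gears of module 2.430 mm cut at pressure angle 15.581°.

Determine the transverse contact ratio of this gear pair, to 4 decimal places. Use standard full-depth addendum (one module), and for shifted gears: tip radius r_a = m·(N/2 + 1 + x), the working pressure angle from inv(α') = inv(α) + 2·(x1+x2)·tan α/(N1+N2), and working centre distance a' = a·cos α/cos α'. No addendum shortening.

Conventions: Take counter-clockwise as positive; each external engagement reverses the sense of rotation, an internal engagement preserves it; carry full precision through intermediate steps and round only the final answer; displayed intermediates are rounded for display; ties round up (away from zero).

class = single-mesh tooth geometry [involute pair 40T × 68T, m = 2.430]
base radii: r_b1 = 46.814032, r_b2 = 79.583855
tip radii: r_a1 = 51.030000, r_a2 = 85.050000
no profile shift: α' = α, a' = a
action lengths: √(r_a1²−r_b1²) = 20.310275, √(r_a2²−r_b2²) = 29.998543
base pitch p_b = π·m·cos α = 7.353531
CR = (20.310275 + 29.998543 − 131.220000·sin 15.58100°)/7.353531 = 2.048414
contact ratio ≈ 2.0484

2.0484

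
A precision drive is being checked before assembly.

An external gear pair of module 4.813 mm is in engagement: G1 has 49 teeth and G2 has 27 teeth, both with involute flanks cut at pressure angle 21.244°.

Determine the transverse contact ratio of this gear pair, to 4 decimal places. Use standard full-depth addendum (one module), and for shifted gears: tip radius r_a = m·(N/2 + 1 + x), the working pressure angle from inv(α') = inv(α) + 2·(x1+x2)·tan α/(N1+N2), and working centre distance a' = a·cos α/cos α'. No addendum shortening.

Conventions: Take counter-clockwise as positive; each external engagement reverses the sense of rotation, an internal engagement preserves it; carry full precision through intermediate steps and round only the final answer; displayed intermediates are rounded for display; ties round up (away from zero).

1.6347

single-mesh involute tooth geometry (49T engaging 27T at module 4.813)
base radii: r_b1 = 109.905445, r_b2 = 60.560143
tip radii: r_a1 = 122.731500, r_a2 = 69.788500
no profile shift: α' = α, a' = a
action lengths: √(r_a1²−r_b1²) = 54.624301, √(r_a2²−r_b2²) = 34.682904
base pitch p_b = π·m·cos α = 14.092985
CR = (54.624301 + 34.682904 − 182.894000·sin 21.24400°)/14.092985 = 1.634665
contact ratio ≈ 1.6347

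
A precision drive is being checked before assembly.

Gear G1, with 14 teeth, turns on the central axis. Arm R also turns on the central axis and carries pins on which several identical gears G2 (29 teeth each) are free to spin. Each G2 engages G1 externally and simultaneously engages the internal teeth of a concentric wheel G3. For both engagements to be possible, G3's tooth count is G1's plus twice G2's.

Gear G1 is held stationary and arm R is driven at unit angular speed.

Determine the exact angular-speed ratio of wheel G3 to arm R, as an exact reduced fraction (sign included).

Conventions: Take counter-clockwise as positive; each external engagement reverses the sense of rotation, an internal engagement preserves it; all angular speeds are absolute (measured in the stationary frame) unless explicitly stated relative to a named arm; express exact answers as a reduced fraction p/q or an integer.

43/36

class = planetary set [G3 = 14+2·29 = 72; Willis about the carrier]
ring teeth: 14 + 2·29 = 72
14(ω_sun−ω_arm) = −72(ω_ring−ω_arm),  ω_sun = 0, ω_arm = 1
ω_ring = 1 − (14/72)(0−1) = 43/36
ω_out/ω_in = 43/36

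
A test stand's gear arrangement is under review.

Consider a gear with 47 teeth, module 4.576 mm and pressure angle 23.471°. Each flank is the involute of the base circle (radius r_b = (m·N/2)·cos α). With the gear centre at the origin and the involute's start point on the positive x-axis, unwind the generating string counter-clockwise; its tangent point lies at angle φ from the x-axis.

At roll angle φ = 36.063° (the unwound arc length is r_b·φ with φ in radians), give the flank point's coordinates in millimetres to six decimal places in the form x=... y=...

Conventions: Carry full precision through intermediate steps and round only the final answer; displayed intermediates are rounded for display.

x=116.284385 y=7.878431

single-mesh involute tooth geometry (47T wheel at module 4.576)
pitch radius r_p = m·N/2 = 4.576·47/2 = 107.536000
base radius r_b = r_p·cos α = 107.536000·cos 23.471° = 98.638663
roll angle φ = 36.063° = 0.62941809 rad
x = r_b·(cos φ + φ·sin φ) = 116.284385
y = r_b·(sin φ − φ·cos φ) = 7.878431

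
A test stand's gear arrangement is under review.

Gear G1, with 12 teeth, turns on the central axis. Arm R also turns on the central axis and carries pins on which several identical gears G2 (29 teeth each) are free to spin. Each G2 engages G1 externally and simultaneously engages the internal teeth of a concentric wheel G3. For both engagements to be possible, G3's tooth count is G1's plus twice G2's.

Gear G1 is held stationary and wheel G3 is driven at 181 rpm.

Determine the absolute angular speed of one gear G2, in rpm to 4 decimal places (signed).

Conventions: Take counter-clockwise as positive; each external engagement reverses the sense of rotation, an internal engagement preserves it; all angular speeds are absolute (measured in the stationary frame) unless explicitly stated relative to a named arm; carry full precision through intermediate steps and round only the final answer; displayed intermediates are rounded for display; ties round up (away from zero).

planetary set (12T centre, 29T on arm, 70T internal) — Willis relation
normalise by the input: solve with ω_ring = 1, then scale by 181 rpm
ring teeth: 12 + 2·29 = 70
12(ω_sun−ω_arm) = −70(ω_ring−ω_arm),  ω_sun = 0, ω_ring = 1
12(0−ω_arm) = −70(1−ω_arm)  ⇒  82·ω_arm = 70  ⇒  ω_arm = 35/41
sun–planet mesh: 12·(0−35/41) = −29·(ω_p−ω_arm)  ⇒  ω_p−ω_arm = 420/1189
ω_p = 35/41 + 420/1189 = 35/29
scale: ω_p = 35/29 × 181 rpm = +218.4483 rpm

+218.4483 rpm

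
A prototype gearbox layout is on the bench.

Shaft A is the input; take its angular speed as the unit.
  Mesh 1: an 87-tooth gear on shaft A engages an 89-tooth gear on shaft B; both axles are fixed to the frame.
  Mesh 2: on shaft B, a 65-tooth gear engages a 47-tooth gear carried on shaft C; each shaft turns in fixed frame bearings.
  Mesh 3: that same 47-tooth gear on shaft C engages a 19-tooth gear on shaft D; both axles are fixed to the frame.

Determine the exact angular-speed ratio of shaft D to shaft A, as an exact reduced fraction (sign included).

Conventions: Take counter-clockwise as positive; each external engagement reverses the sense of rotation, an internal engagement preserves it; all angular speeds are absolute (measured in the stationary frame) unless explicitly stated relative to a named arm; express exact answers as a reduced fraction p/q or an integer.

-5655/1691

class = fixed-axis compound train [3 meshes; 3 ratios multiply, 3 sense flips]
mesh 1 [87T→89T]: running ratio 87/89, sense −
mesh 2 [65T→47T]: running ratio 5655/4183, sense +
mesh 3 [47T→19T]: running ratio 5655/1691, sense −
ω_out/ω_in = -5655/1691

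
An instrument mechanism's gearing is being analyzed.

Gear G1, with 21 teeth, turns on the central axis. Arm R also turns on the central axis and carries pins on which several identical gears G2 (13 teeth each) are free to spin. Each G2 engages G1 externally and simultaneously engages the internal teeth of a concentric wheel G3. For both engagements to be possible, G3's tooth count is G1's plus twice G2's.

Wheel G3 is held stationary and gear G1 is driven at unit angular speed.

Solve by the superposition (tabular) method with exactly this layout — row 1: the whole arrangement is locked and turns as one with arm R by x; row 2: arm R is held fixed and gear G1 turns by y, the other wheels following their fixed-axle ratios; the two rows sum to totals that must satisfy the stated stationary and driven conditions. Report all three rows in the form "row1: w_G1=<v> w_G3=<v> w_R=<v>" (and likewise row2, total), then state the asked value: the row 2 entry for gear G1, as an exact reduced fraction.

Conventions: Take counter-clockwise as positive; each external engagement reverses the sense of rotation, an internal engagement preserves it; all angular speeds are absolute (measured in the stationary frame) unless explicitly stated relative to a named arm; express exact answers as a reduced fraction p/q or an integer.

recognized (axles ride arm R): planetary set, 21/13/47 teeth
row 1 (train locked, turned with arm): all members turn x
row 2: sun turns y, ring = −(21/47)·y, arm 0
boundary: total ω_ring = x − (21/47)·y = 0 and total ω_sun = x + y = 1  ⇒  y = 47/68, x = 21/68
row 2 ring = −(21/47)·47/68 = -21/68
totals (row 1 + row 2): sun 21/68 + 47/68 = 1, ring 21/68 + (-21/68) = 0, arm 21/68 + 0 = 21/68
asked cell (row2, sun) = 47/68

row1: w_G1=21/68 w_G3=21/68 w_R=21/68
row2: w_G1=47/68 w_G3=-21/68 w_R=0
total: w_G1=1 w_G3=0 w_R=21/68
asked value: 47/68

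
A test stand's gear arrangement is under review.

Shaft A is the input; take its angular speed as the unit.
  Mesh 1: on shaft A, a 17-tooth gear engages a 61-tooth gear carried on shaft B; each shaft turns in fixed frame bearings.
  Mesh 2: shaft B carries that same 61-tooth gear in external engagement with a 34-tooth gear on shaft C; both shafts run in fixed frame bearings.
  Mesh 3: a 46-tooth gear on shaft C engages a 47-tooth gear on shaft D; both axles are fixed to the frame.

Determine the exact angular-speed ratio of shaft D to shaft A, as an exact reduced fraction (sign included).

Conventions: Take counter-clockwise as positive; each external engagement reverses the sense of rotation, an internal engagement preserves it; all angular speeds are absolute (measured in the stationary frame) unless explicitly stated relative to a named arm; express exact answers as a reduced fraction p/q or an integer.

class = fixed-axis compound train [3 meshes; 3 ratios multiply, 3 sense flips]
mesh 1 [17T→61T]: running ratio 17/61, sense −
mesh 2 [61T→34T]: running ratio 1/2, sense +
mesh 3 [46T→47T]: running ratio 23/47, sense −
ω_out/ω_in = -23/47

-23/47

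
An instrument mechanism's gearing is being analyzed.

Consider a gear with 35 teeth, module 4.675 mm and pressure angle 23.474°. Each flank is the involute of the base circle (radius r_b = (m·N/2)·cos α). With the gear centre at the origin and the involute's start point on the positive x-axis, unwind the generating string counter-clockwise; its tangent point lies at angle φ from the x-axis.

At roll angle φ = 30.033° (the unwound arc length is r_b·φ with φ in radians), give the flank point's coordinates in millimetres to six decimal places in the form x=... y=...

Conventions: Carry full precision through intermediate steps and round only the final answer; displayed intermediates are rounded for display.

x=84.653578 y=3.504534

topology: single-mesh involute geometry — m = 4.675, N = 35
pitch radius r_p = m·N/2 = 4.675·35/2 = 81.812500
base radius r_b = r_p·cos α = 81.812500·cos 23.474° = 75.041773
roll angle φ = 30.033° = 0.52417473 rad
x = r_b·(cos φ + φ·sin φ) = 84.653578
y = r_b·(sin φ − φ·cos φ) = 3.504534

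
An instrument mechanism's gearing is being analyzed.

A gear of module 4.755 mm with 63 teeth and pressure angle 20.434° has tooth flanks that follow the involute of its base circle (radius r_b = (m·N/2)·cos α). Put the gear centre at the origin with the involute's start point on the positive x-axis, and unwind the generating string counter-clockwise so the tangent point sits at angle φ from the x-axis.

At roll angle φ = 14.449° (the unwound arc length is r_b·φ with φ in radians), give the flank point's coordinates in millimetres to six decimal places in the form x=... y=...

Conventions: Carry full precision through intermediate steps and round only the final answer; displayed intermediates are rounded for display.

topology: single-mesh involute geometry — m = 4.755, N = 63
pitch radius r_p = m·N/2 = 4.755·63/2 = 149.782500
base radius r_b = r_p·cos α = 149.782500·cos 20.434° = 140.357433
roll angle φ = 14.449° = 0.25218262 rad
x = r_b·(cos φ + φ·sin φ) = 144.749815
y = r_b·(sin φ − φ·cos φ) = 0.745582

x=144.749815 y=0.745582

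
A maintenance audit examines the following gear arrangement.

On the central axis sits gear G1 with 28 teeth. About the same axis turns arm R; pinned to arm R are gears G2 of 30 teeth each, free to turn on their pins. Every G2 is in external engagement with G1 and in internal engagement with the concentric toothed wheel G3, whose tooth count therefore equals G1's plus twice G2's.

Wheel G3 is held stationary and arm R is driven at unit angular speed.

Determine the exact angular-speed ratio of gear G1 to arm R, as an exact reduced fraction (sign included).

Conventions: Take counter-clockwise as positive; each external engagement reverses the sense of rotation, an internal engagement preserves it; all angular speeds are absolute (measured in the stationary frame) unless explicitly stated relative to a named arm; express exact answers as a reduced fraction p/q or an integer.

class = planetary set [G3 = 28+2·30 = 88; Willis about the carrier]
ring teeth: 28 + 2·30 = 88
28(ω_sun−ω_arm) = −88(ω_ring−ω_arm),  ω_ring = 0, ω_arm = 1
ω_sun = 1 − (88/28)(0−1) = 29/7
ω_out/ω_in = 29/7

29/7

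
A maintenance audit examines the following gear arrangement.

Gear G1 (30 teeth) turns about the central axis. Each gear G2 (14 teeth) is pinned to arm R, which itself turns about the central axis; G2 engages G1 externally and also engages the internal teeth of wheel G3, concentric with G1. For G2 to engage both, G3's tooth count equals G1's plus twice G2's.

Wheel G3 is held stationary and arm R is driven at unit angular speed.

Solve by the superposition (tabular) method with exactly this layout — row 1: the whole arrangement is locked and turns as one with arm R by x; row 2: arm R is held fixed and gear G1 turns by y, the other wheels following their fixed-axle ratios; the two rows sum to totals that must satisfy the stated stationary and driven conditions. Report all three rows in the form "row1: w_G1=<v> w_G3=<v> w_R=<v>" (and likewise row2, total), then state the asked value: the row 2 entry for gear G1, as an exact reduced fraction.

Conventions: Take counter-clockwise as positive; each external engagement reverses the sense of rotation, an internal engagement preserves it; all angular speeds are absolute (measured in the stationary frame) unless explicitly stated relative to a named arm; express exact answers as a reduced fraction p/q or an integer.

planetary set (30T centre, 14T on arm, 58T internal) — Willis relation
superposition row 1 [locked train]: every member turns x
row 2: sun turns y, ring = −(30/58)·y, arm 0
boundary: total ω_ring = x − (30/58)·y = 0 and total ω_arm = x = 1  ⇒  y = 29/15, x = 1
row 2 ring = −(30/58)·29/15 = -1
totals (row 1 + row 2): sun 1 + 29/15 = 44/15, ring 1 + (-1) = 0, arm 1 + 0 = 1
asked cell (row2, sun) = 29/15

row1: w_G1=1 w_G3=1 w_R=1
row2: w_G1=29/15 w_G3=-1 w_R=0
total: w_G1=44/15 w_G3=0 w_R=1
asked value: 29/15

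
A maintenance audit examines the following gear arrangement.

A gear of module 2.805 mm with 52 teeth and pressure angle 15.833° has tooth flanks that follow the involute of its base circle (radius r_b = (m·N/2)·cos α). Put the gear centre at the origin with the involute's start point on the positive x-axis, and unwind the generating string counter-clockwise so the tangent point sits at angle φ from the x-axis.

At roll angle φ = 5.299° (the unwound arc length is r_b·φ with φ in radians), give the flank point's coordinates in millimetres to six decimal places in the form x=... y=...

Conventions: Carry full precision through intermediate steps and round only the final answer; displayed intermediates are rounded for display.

single-mesh involute tooth geometry (52T wheel at module 2.805)
pitch radius r_p = m·N/2 = 2.805·52/2 = 72.930000
base radius r_b = r_p·cos α = 72.930000·cos 15.833° = 70.163110
roll angle φ = 5.299° = 0.09248500 rad
x = r_b·(cos φ + φ·sin φ) = 70.462537
y = r_b·(sin φ − φ·cos φ) = 0.018485

x=70.462537 y=0.018485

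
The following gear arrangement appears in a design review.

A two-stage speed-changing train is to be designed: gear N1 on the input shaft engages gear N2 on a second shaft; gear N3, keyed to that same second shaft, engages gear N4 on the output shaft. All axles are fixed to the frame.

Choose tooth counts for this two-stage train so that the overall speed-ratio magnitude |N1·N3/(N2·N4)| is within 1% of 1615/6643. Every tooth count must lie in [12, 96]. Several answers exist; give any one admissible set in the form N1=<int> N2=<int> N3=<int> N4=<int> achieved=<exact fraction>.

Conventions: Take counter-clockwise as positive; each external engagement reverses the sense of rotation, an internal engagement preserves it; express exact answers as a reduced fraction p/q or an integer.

design class (target 1615/6643): fixed-axis compound train
target = 1615/6643 in lowest terms: an exact hit needs N1·N3 = k·1615 and N2·N4 = k·6643 for one integer k, every count in [12, 96]; additionally prefer no 1:1 stage (N1 ≠ N2, N3 ≠ N4)
k = 1: N1·N3 = 1615 = 17·95, N2·N4 = 6643 = 73·91
achieved = 17·95/(73·91) = 1615/6643; |achieved − target| = 0 ≤ 323/132860 ✓

N1=17 N2=73 N3=95 N4=91 achieved=1615/6643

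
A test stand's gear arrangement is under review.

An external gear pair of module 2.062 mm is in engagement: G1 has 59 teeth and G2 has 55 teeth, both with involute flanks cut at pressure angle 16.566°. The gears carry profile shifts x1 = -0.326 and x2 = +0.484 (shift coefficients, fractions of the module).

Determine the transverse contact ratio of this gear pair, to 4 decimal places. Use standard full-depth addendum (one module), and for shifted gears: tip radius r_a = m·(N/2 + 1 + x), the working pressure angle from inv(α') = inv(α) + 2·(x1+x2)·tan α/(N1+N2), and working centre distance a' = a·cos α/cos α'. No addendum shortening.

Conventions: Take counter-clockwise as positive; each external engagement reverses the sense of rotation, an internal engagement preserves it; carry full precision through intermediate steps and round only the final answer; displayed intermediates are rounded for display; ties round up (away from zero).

1.9257

class = single-mesh tooth geometry [involute pair 59T × 55T, m = 2.062]
base radii: r_b1 = 58.304106, r_b2 = 54.351285
tip radii: r_a1 = 62.218788, r_a2 = 59.765008
inv(α') = inv(16.566°) + 2·(-0.326+0.484)·tan α/(59+55) = 0.00916023  ⇒  α' = 17.08264°
a' = a·cos α / cos α' = 117.5340·cos 16.566°/cos 17.08264° = 117.854908
action lengths: √(r_a1²−r_b1²) = 21.721160, √(r_a2²−r_b2²) = 24.855462
base pitch p_b = π·m·cos α = 6.209076
CR = (21.721160 + 24.855462 − 117.854908·sin 17.08264°)/6.209076 = 1.925674
contact ratio ≈ 1.9257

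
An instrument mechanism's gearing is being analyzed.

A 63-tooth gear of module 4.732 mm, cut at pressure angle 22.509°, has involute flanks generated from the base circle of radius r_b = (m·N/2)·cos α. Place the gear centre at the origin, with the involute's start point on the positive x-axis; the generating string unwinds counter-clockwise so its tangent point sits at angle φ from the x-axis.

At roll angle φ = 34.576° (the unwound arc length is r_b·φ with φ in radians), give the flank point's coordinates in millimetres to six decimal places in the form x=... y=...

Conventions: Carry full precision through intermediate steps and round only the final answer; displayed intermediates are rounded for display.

x=160.539271 y=9.724753

recognized (one wheel, involute flank): single-mesh tooth geometry, m = 4.732, N = 63
pitch radius r_p = m·N/2 = 4.732·63/2 = 149.058000
base radius r_b = r_p·cos α = 149.058000·cos 22.509° = 137.702674
roll angle φ = 34.576° = 0.60346504 rad
x = r_b·(cos φ + φ·sin φ) = 160.539271
y = r_b·(sin φ − φ·cos φ) = 9.724753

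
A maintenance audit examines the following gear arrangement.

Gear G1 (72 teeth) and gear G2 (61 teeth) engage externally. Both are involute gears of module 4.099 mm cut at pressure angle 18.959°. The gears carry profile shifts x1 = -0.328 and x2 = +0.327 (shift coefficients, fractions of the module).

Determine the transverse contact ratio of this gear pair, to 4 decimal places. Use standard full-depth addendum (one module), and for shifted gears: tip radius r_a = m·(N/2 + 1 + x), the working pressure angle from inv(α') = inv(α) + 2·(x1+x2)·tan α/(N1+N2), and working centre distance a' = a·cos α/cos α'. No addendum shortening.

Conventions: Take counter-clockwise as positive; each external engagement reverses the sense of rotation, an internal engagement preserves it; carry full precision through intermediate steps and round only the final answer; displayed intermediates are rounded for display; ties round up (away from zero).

1.8419

class = single-mesh tooth geometry [involute pair 72T × 61T, m = 4.099]
base radii: r_b1 = 139.558846, r_b2 = 118.237355
tip radii: r_a1 = 150.318528, r_a2 = 130.458873
inv(α') = inv(18.959°) + 2·(-0.328+0.327)·tan α/(72+61) = 0.01262525  ⇒  α' = 18.95649°
a' = a·cos α / cos α' = 272.5835·cos 18.959°/cos 18.95649° = 272.579401
action lengths: √(r_a1²−r_b1²) = 55.847905, √(r_a2²−r_b2²) = 55.131165
base pitch p_b = π·m·cos α = 12.178807
CR = (55.847905 + 55.131165 − 272.579401·sin 18.95649°)/12.178807 = 1.841858
contact ratio ≈ 1.8419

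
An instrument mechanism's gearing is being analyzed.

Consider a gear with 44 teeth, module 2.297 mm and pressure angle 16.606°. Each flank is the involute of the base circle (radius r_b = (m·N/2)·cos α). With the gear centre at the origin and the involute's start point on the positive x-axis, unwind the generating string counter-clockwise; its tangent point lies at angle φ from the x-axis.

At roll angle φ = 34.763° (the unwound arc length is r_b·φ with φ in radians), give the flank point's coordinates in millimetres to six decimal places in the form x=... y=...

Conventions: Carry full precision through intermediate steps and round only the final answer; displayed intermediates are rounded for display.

class = single-mesh tooth geometry [base-circle involute, m = 2.297, 44T]
pitch radius r_p = m·N/2 = 2.297·44/2 = 50.534000
base radius r_b = r_p·cos α = 50.534000·cos 16.606° = 48.426361
roll angle φ = 34.763° = 0.60672881 rad
x = r_b·(cos φ + φ·sin φ) = 56.536040
y = r_b·(sin φ − φ·cos φ) = 3.474339

x=56.536040 y=3.474339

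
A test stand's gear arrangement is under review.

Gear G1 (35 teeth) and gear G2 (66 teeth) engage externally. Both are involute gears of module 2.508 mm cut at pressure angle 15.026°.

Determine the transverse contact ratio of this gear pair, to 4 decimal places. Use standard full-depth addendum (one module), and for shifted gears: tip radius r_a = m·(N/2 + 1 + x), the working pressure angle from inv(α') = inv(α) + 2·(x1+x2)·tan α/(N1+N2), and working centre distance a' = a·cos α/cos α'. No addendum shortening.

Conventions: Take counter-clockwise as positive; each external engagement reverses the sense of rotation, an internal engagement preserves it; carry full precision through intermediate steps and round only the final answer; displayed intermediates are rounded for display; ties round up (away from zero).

recognized (one external pair, fixed centres): single-mesh tooth geometry, m = 2.508, N1 = 35, N2 = 66
base radii: r_b1 = 42.389325, r_b2 = 79.934156
tip radii: r_a1 = 46.398000, r_a2 = 85.272000
no profile shift: α' = α, a' = a
action lengths: √(r_a1²−r_b1²) = 18.865829, √(r_a2²−r_b2²) = 29.695869
base pitch p_b = π·m·cos α = 7.609714
CR = (18.865829 + 29.695869 − 126.654000·sin 15.02600°)/7.609714 = 2.066532
contact ratio ≈ 2.0665

2.0665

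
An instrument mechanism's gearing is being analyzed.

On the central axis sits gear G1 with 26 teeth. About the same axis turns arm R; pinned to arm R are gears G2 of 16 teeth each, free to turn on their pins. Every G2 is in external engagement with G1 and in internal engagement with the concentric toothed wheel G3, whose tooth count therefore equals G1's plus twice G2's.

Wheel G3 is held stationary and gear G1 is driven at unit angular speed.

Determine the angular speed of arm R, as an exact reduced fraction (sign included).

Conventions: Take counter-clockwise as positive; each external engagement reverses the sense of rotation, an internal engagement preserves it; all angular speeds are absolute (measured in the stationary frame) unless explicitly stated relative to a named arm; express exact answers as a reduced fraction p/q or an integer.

planetary set (26T centre, 16T on arm, 58T internal) — Willis relation
ring teeth: 26 + 2·16 = 58
26(ω_sun−ω_arm) = −58(ω_ring−ω_arm),  ω_ring = 0, ω_sun = 1
26(1−ω_arm) = −58(0−ω_arm)  ⇒  84·ω_arm = 26  ⇒  ω_arm = 13/42
exact speed ratio = 13/42

13/42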